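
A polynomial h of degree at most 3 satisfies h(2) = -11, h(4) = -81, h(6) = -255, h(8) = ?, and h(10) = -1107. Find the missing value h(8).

The 4 known points determine the degree-3 polynomial uniquely.
Write h(x) = ax^3 + bx^2 + cx + d. Substituting each data point gives a linear system:
  8a + 4b + 2c + d = -11
  64a + 16b + 4c + d = -81
  216a + 36b + 6c + d = -255
  1000a + 100b + 10c + d = -1107
Solving the system yields a = -1, b = -1, c = -1, d = 3.
So h(x) = -x³ - x² - x + 3.
Then h(8) = -581.

-581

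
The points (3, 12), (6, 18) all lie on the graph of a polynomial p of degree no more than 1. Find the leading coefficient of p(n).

2

Write p(n) = an + b. Substituting each data point gives a linear system:
  3a + b = 12
  6a + b = 18
Solving the system yields a = 2, b = 6.
So p(n) = 2n + 6.
The leading coefficient is 2.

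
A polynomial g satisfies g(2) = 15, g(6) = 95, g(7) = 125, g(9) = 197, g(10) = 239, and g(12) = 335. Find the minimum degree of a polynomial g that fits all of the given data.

2

Divided differences on the nodes 2, 6, 7, 9, 10, 12:
  order 0: 15  95  125  197  239  335
  order 1: 20  30  36  42  48
  order 2: 2  2  2  2
  order 3: 0  0  0
  order 4: 0  0
  order 5: 0
The order-2 divided differences are all 2 (nonzero) and every higher order vanishes, so the data lies on a polynomial of degree exactly 2.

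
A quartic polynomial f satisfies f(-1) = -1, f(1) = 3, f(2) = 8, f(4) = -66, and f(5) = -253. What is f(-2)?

Write f(t) = at^4 + bt^3 + ct^2 + dt + e. Substituting each data point gives a linear system:
  a - b + c - d + e = -1
  a + b + c + d + e = 3
  16a + 8b + 4c + 2d + e = 8
  256a + 64b + 16c + 4d + e = -66
  625a + 125b + 25c + 5d + e = -253
Solving the system yields a = -1, b = 3, c = 0, d = -1, e = 2.
So f(t) = -t^4 + 3t^3 - t + 2.
Then f(-2) = -36.

-36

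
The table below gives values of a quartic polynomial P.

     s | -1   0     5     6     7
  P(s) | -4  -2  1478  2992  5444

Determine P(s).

Write P(s) = as^4 + bs^3 + cs^2 + ds + e. Substituting each data point gives a linear system:
  a - b + c - d + e = -4
  e = -2
  625a + 125b + 25c + 5d + e = 1478
  1296a + 216b + 36c + 6d + e = 2992
  2401a + 343b + 49c + 7d + e = 5444
Solving the system yields a = 2, b = 2, c = -1, d = 1, e = -2.
So P(s) = 2s⁴ + 2s³ - s² + s - 2.
Check: P(0) = -2. ✓

P(s) = 2s^4 + 2s^3 - s^2 + s - 2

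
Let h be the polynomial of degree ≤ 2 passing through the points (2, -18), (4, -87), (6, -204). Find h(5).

-279/2

Forward differences of the values at s = 2, 4, 6:
  h  : -18  -87  -204
  Δ  : -69  -117
  Δ^2: -48
The second differences are constant, confirming degree 2.
Interpolating (Newton forward form) and evaluating at s = 5 gives h(5) = -279/2.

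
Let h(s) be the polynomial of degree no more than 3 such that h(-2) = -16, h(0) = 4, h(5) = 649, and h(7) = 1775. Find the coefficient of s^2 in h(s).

2

Write h(s) = as^3 + bs^2 + cs + d. Substituting each data point gives a linear system:
  -8a + 4b - 2c + d = -16
  d = 4
  125a + 25b + 5c + d = 649
  343a + 49b + 7c + d = 1775
Solving the system yields a = 5, b = 2, c = -6, d = 4.
So h(s) = 5s^3 + 2s^2 - 6s + 4.
The coefficient of s^2 is 2.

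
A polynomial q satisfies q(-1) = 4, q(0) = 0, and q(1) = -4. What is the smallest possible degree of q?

1

Forward differences of the values at x = -1, 0, 1:
  q  : 4  0  -4
  Δ  : -4  -4
  Δ^2: 0
The first differences are constant (-4) and nonzero, while all higher differences vanish, so the minimal degree is 1.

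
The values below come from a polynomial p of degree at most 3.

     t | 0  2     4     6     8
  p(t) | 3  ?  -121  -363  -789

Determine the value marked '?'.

On equispaced nodes a degree-3 polynomial has vanishing fourth forward difference, so
  p(0) - 4·p(2) + 6·p(4) - 4·p(6) + p(8) = 0.
Substituting the known values and solving for p(2):
  -4·p(2) = 60
  p(2) = -15.

-15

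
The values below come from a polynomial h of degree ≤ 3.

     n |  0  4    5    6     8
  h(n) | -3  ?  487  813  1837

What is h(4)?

The 4 known points determine the degree-3 polynomial uniquely.
Write h(n) = an^3 + bn^2 + cn + d. Substituting each data point gives a linear system:
  d = -3
  125a + 25b + 5c + d = 487
  216a + 36b + 6c + d = 813
  512a + 64b + 8c + d = 1837
Solving the system yields a = 3, b = 5, c = -2, d = -3.
So h(n) = 3n^3 + 5n^2 - 2n - 3.
Then h(4) = 261.

261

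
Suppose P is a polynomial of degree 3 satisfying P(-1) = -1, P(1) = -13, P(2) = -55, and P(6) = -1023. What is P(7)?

-1585

Write P(s) = as^3 + bs^2 + cs + d. Substituting each data point gives a linear system:
  -a + b - c + d = -1
  a + b + c + d = -13
  8a + 4b + 2c + d = -55
  216a + 36b + 6c + d = -1023
Solving the system yields a = -4, b = -4, c = -2, d = -3.
So P(s) = -4s^3 - 4s^2 - 2s - 3.
Then P(7) = -1585.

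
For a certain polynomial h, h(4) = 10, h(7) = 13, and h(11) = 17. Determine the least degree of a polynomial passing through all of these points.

1

Divided differences on the nodes 4, 7, 11:
  order 0: 10  13  17
  order 1: 1  1
  order 2: 0
The order-1 divided differences are all 1 (nonzero) and every higher order vanishes, so the data lies on a polynomial of degree exactly 1.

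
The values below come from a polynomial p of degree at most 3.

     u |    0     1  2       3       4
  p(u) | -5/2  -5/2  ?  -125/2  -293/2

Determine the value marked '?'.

-37/2

On equispaced nodes a degree-3 polynomial has vanishing fourth forward difference, so
  p(0) - 4·p(1) + 6·p(2) - 4·p(3) + p(4) = 0.
Substituting the known values and solving for p(2):
  6·p(2) = -111
  p(2) = -37/2.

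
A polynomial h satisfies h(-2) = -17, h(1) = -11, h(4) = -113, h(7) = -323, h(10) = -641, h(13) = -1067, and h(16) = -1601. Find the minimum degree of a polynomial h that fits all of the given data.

2

Forward differences of the values at t = -2, 1, 4, 7, 10, 13, 16:
  h  : -17  -11  -113  -323  -641  -1067  -1601
  Δ  : 6  -102  -210  -318  -426  -534
  Δ^2: -108  -108  -108  -108  -108
  Δ^3: 0  0  0  0
  Δ^4: 0  0  0
  Δ^5: 0  0
  Δ^6: 0
The second differences are constant (-108) and nonzero, while all higher differences vanish, so the minimal degree is 2.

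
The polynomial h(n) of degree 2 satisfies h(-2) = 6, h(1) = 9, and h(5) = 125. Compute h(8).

296

Using the Lagrange interpolation formula with nodes -2, 1, 5:
  L_0(n) = (n - 1)(n - 5) / 21
  L_1(n) = (n + 2)(n - 5) / -12
  L_2(n) = (n + 2)(n - 1) / 28
Then h(n) = 6·L_0(n) + 9·L_1(n) + 125·L_2(n).
Expanding and collecting terms gives h(n) = 4n² + 5n.
Evaluating at n = 8: h(8) = 296.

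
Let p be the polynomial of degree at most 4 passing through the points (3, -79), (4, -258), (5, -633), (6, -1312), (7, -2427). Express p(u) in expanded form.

Using the Lagrange interpolation formula with nodes 3, 4, 5, 6, 7:
  L_0(u) = (u - 4)(u - 5)(u - 6)(u - 7) / 24
  L_1(u) = (u - 3)(u - 5)(u - 6)(u - 7) / -6
  L_2(u) = (u - 3)(u - 4)(u - 6)(u - 7) / 4
  L_3(u) = (u - 3)(u - 4)(u - 5)(u - 7) / -6
  L_4(u) = (u - 3)(u - 4)(u - 5)(u - 6) / 24
Then p(u) = -79·L_0(u) - 258·L_1(u) - 633·L_2(u) - 1312·L_3(u) - 2427·L_4(u).
Expanding and collecting terms gives p(u) = -u^4 - u^2 + 3u + 2.
Check: p(7) = -2427. ✓

p(u) = -u^4 - u^2 + 3u + 2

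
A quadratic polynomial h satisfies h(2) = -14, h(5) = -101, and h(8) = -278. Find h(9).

-357

Write h(s) = as^2 + bs + c. Substituting each data point gives a linear system:
  4a + 2b + c = -14
  25a + 5b + c = -101
  64a + 8b + c = -278
Solving the system yields a = -5, b = 6, c = -6.
So h(s) = -5s^2 + 6s - 6.
Then h(9) = -357.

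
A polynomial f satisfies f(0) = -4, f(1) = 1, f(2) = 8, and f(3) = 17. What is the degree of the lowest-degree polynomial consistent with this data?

Forward differences of the values at x = 0, 1, 2, 3:
  f  : -4  1  8  17
  Δ  : 5  7  9
  Δ^2: 2  2
  Δ^3: 0
The second differences are constant (2) and nonzero, while all higher differences vanish, so the minimal degree is 2.

2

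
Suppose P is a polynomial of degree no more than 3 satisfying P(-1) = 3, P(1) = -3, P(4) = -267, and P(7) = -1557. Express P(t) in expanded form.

Write P(t) = at^3 + bt^2 + ct + d. Substituting each data point gives a linear system:
  -a + b - c + d = 3
  a + b + c + d = -3
  64a + 16b + 4c + d = -267
  343a + 49b + 7c + d = -1557
Solving the system yields a = -5, b = 3, c = 2, d = -3.
So P(t) = -5t³ + 3t² + 2t - 3.
Check: P(4) = -267. ✓

P(t) = -5t^3 + 3t^2 + 2t - 3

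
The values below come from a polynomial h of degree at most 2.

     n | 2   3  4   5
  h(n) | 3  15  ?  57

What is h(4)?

33

The 3 known points determine the degree-2 polynomial uniquely.
Write h(n) = an^2 + bn + c. Substituting each data point gives a linear system:
  4a + 2b + c = 3
  9a + 3b + c = 15
  25a + 5b + c = 57
Solving the system yields a = 3, b = -3, c = -3.
So h(n) = 3n^2 - 3n - 3.
Then h(4) = 33.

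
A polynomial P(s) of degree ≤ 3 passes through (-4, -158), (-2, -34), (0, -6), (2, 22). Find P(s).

Write P(s) = as^3 + bs^2 + cs + d. Substituting each data point gives a linear system:
  -64a + 16b - 4c + d = -158
  -8a + 4b - 2c + d = -34
  d = -6
  8a + 4b + 2c + d = 22
Solving the system yields a = 2, b = 0, c = 6, d = -6.
So P(s) = 2s^3 + 6s - 6.
Check: P(-2) = -34. ✓

P(s) = 2s^3 + 6s - 6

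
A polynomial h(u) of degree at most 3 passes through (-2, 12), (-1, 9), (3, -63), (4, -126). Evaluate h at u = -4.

Write h(u) = au^3 + bu^2 + cu + d. Substituting each data point gives a linear system:
  -8a + 4b - 2c + d = 12
  -a + b - c + d = 9
  27a + 9b + 3c + d = -63
  64a + 16b + 4c + d = -126
Solving the system yields a = -1, b = -3, c = -5, d = 6.
So h(u) = -u³ - 3u² - 5u + 6.
Then h(-4) = 42.

42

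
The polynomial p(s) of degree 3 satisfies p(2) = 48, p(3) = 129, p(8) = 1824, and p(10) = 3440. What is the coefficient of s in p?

Write p(s) = as^3 + bs^2 + cs + d. Substituting each data point gives a linear system:
  8a + 4b + 2c + d = 48
  27a + 9b + 3c + d = 129
  512a + 64b + 8c + d = 1824
  1000a + 100b + 10c + d = 3440
Solving the system yields a = 3, b = 4, c = 4, d = 0.
So p(s) = 3s^3 + 4s^2 + 4s.
The coefficient of s is 4.

4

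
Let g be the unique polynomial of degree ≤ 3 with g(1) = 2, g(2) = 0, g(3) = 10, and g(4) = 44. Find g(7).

Write g(x) = ax^3 + bx^2 + cx + d. Substituting each data point gives a linear system:
  a + b + c + d = 2
  8a + 4b + 2c + d = 0
  27a + 9b + 3c + d = 10
  64a + 16b + 4c + d = 44
Solving the system yields a = 2, b = -6, c = 2, d = 4.
So g(x) = 2x^3 - 6x^2 + 2x + 4.
Then g(7) = 410.

410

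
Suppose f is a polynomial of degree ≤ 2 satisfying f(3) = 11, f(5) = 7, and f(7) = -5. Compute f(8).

-14

Forward differences of the values at t = 3, 5, 7:
  f  : 11  7  -5
  Δ  : -4  -12
  Δ^2: -8
The second differences are constant, confirming degree 2.
Interpolating (Newton forward form) and evaluating at t = 8 gives f(8) = -14.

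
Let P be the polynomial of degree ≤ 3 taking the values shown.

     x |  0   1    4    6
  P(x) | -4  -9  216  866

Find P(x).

Using the Lagrange interpolation formula with nodes 0, 1, 4, 6:
  L_0(x) = (x - 1)(x - 4)(x - 6) / -24
  L_1(x) = x(x - 4)(x - 6) / 15
  L_2(x) = x(x - 1)(x - 6) / -24
  L_3(x) = x(x - 1)(x - 4) / 60
Then P(x) = -4·L_0(x) - 9·L_1(x) + 216·L_2(x) + 866·L_3(x).
Expanding and collecting terms gives P(x) = 5x³ - 5x² - 5x - 4.
Check: P(0) = -4. ✓

P(x) = 5x^3 - 5x^2 - 5x - 4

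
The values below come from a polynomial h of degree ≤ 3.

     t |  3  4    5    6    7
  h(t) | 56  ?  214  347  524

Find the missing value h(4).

119

On equispaced nodes a degree-3 polynomial has vanishing fourth forward difference, so
  h(3) - 4·h(4) + 6·h(5) - 4·h(6) + h(7) = 0.
Substituting the known values and solving for h(4):
  -4·h(4) = -476
  h(4) = 119.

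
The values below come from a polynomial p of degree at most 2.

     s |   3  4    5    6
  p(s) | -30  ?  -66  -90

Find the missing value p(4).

The 3 known points determine the degree-2 polynomial uniquely.
Write p(s) = as^2 + bs + c. Substituting each data point gives a linear system:
  9a + 3b + c = -30
  25a + 5b + c = -66
  36a + 6b + c = -90
Solving the system yields a = -2, b = -2, c = -6.
So p(s) = -2s^2 - 2s - 6.
Then p(4) = -46.

-46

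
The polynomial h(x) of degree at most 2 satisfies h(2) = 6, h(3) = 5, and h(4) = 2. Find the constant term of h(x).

2

Write h(x) = ax^2 + bx + c. Substituting each data point gives a linear system:
  4a + 2b + c = 6
  9a + 3b + c = 5
  16a + 4b + c = 2
Solving the system yields a = -1, b = 4, c = 2.
So h(x) = -x² + 4x + 2.
The constant term is 2.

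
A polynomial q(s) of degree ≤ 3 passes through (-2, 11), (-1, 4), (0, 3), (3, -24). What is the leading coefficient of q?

Write q(s) = as^3 + bs^2 + cs + d. Substituting each data point gives a linear system:
  -8a + 4b - 2c + d = 11
  -a + b - c + d = 4
  d = 3
  27a + 9b + 3c + d = -24
Solving the system yields a = -1, b = 0, c = 0, d = 3.
So q(s) = -s^3 + 3.
The leading coefficient is -1.

-1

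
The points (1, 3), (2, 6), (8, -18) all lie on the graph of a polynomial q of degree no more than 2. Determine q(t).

q(t) = -t^2 + 6t - 2

Write q(t) = at^2 + bt + c. Substituting each data point gives a linear system:
  a + b + c = 3
  4a + 2b + c = 6
  64a + 8b + c = -18
Solving the system yields a = -1, b = 6, c = -2.
So q(t) = -t^2 + 6t - 2.
Check: q(1) = 3. ✓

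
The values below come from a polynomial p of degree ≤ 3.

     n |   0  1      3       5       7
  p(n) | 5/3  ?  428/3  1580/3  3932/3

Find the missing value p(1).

The 4 known points determine the degree-3 polynomial uniquely.
Write p(n) = an^3 + bn^2 + cn + d. Substituting each data point gives a linear system:
  d = 5/3
  27a + 9b + 3c + d = 428/3
  125a + 25b + 5c + d = 1580/3
  343a + 49b + 7c + d = 3932/3
Solving the system yields a = 3, b = 5, c = 5, d = 5/3.
So p(n) = 3n³ + 5n² + 5n + 5/3.
Then p(1) = 44/3.

44/3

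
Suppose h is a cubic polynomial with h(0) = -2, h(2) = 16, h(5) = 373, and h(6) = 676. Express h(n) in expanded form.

h(n) = 4n^3 - 6n^2 + 5n - 2

Write h(n) = an^3 + bn^2 + cn + d. Substituting each data point gives a linear system:
  d = -2
  8a + 4b + 2c + d = 16
  125a + 25b + 5c + d = 373
  216a + 36b + 6c + d = 676
Solving the system yields a = 4, b = -6, c = 5, d = -2.
So h(n) = 4n^3 - 6n^2 + 5n - 2.
Check: h(6) = 676. ✓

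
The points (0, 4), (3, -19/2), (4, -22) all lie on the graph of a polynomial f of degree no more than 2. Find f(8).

Write f(x) = ax^2 + bx + c. Substituting each data point gives a linear system:
  c = 4
  9a + 3b + c = -19/2
  16a + 4b + c = -22
Solving the system yields a = -2, b = 3/2, c = 4.
So f(x) = -2x² + (3/2)x + 4.
Then f(8) = -112.

-112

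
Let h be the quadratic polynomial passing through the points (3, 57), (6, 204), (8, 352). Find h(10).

540

Using the Lagrange interpolation formula with nodes 3, 6, 8:
  L_0(t) = (t - 6)(t - 8) / 15
  L_1(t) = (t - 3)(t - 8) / -6
  L_2(t) = (t - 3)(t - 6) / 10
Then h(t) = 57·L_0(t) + 204·L_1(t) + 352·L_2(t).
Expanding and collecting terms gives h(t) = 5t^2 + 4t.
Evaluating at t = 10: h(10) = 540.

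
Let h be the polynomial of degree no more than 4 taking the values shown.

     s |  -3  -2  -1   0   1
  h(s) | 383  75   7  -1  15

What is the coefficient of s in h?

Write h(s) = as^4 + bs^3 + cs^2 + ds + e. Substituting each data point gives a linear system:
  81a - 27b + 9c - 3d + e = 383
  16a - 8b + 4c - 2d + e = 75
  a - b + c - d + e = 7
  e = -1
  a + b + c + d + e = 15
Solving the system yields a = 6, b = 6, c = 6, d = -2, e = -1.
So h(s) = 6s^4 + 6s^3 + 6s^2 - 2s - 1.
The coefficient of s is -2.

-2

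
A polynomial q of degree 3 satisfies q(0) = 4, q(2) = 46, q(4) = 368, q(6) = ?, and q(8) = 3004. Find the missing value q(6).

1258

On equispaced nodes a degree-3 polynomial has vanishing fourth forward difference, so
  q(0) - 4·q(2) + 6·q(4) - 4·q(6) + q(8) = 0.
Substituting the known values and solving for q(6):
  -4·q(6) = -5032
  q(6) = 1258.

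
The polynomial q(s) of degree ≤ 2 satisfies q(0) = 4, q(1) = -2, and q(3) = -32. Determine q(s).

q(s) = -3s^2 - 3s + 4

Using the Lagrange interpolation formula with nodes 0, 1, 3:
  L_0(s) = (s - 1)(s - 3) / 3
  L_1(s) = s(s - 3) / -2
  L_2(s) = s(s - 1) / 6
Then q(s) = 4·L_0(s) - 2·L_1(s) - 32·L_2(s).
Expanding and collecting terms gives q(s) = -3s² - 3s + 4.
Check: q(0) = 4. ✓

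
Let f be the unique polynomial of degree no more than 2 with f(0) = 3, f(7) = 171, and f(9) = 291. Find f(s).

f(s) = 4s^2 - 4s + 3

Write f(s) = as^2 + bs + c. Substituting each data point gives a linear system:
  c = 3
  49a + 7b + c = 171
  81a + 9b + c = 291
Solving the system yields a = 4, b = -4, c = 3.
So f(s) = 4s^2 - 4s + 3.
Check: f(0) = 3. ✓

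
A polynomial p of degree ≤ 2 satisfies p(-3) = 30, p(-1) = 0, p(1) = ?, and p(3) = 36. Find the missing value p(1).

2

The 3 known points determine the degree-2 polynomial uniquely.
Write p(s) = as^2 + bs + c. Substituting each data point gives a linear system:
  9a - 3b + c = 30
  a - b + c = 0
  9a + 3b + c = 36
Solving the system yields a = 4, b = 1, c = -3.
So p(s) = 4s^2 + s - 3.
Then p(1) = 2.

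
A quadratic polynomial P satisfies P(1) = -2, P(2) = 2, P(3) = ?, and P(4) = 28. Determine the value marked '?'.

The 3 known points determine the degree-2 polynomial uniquely.
Write P(n) = an^2 + bn + c. Substituting each data point gives a linear system:
  a + b + c = -2
  4a + 2b + c = 2
  16a + 4b + c = 28
Solving the system yields a = 3, b = -5, c = 0.
So P(n) = 3n² - 5n.
Then P(3) = 12.

12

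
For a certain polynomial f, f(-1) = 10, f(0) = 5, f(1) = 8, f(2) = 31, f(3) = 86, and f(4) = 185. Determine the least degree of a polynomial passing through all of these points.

3

Forward differences of the values at x = -1, 0, 1, 2, 3, 4:
  f  : 10  5  8  31  86  185
  Δ  : -5  3  23  55  99
  Δ^2: 8  20  32  44
  Δ^3: 12  12  12
  Δ^4: 0  0
  Δ^5: 0
The third differences are constant (12) and nonzero, while all higher differences vanish, so the minimal degree is 3.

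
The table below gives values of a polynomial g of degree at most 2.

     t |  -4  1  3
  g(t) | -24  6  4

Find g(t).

Using the Lagrange interpolation formula with nodes -4, 1, 3:
  L_0(t) = (t - 1)(t - 3) / 35
  L_1(t) = (t + 4)(t - 3) / -10
  L_2(t) = (t + 4)(t - 1) / 14
Then g(t) = -24·L_0(t) + 6·L_1(t) + 4·L_2(t).
Expanding and collecting terms gives g(t) = -t^2 + 3t + 4.
Check: g(1) = 6. ✓

g(t) = -t^2 + 3t + 4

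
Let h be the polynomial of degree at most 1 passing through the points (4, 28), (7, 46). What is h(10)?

64

Using the Lagrange interpolation formula with nodes 4, 7:
  L_0(u) = (u - 7) / -3
  L_1(u) = (u - 4) / 3
Then h(u) = 28·L_0(u) + 46·L_1(u).
Expanding and collecting terms gives h(u) = 6u + 4.
Evaluating at u = 10: h(10) = 64.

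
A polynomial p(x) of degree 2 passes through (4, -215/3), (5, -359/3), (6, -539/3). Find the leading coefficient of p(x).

-6

Write p(x) = ax^2 + bx + c. Substituting each data point gives a linear system:
  16a + 4b + c = -215/3
  25a + 5b + c = -359/3
  36a + 6b + c = -539/3
Solving the system yields a = -6, b = 6, c = 1/3.
So p(x) = -6x² + 6x + 1/3.
The leading coefficient is -6.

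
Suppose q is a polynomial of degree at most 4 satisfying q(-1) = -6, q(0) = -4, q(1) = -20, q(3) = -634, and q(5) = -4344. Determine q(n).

Write q(n) = an^4 + bn^3 + cn^2 + dn + e. Substituting each data point gives a linear system:
  a - b + c - d + e = -6
  e = -4
  a + b + c + d + e = -20
  81a + 27b + 9c + 3d + e = -634
  625a + 125b + 25c + 5d + e = -4344
Solving the system yields a = -6, b = -4, c = -3, d = -3, e = -4.
So q(n) = -6n^4 - 4n^3 - 3n^2 - 3n - 4.
Check: q(-1) = -6. ✓

q(n) = -6n^4 - 4n^3 - 3n^2 - 3n - 4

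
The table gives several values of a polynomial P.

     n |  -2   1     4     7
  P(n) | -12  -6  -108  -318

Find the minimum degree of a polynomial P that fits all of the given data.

Forward differences of the values at n = -2, 1, 4, 7:
  P  : -12  -6  -108  -318
  Δ  : 6  -102  -210
  Δ^2: -108  -108
  Δ^3: 0
The second differences are constant (-108) and nonzero, while all higher differences vanish, so the minimal degree is 2.

2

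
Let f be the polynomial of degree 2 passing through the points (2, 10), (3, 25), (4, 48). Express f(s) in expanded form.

Using the Lagrange interpolation formula with nodes 2, 3, 4:
  L_0(s) = (s - 3)(s - 4) / 2
  L_1(s) = (s - 2)(s - 4) / -1
  L_2(s) = (s - 2)(s - 3) / 2
Then f(s) = 10·L_0(s) + 25·L_1(s) + 48·L_2(s).
Expanding and collecting terms gives f(s) = 4s² - 5s + 4.
Check: f(3) = 25. ✓

f(s) = 4s^2 - 5s + 4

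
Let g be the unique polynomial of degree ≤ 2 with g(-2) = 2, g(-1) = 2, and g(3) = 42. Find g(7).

146

Write g(t) = at^2 + bt + c. Substituting each data point gives a linear system:
  4a - 2b + c = 2
  a - b + c = 2
  9a + 3b + c = 42
Solving the system yields a = 2, b = 6, c = 6.
So g(t) = 2t^2 + 6t + 6.
Then g(7) = 146.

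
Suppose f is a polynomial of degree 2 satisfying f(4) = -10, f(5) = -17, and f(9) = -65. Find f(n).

f(n) = -n^2 + 2n - 2

Write f(n) = an^2 + bn + c. Substituting each data point gives a linear system:
  16a + 4b + c = -10
  25a + 5b + c = -17
  81a + 9b + c = -65
Solving the system yields a = -1, b = 2, c = -2.
So f(n) = -n² + 2n - 2.
Check: f(9) = -65. ✓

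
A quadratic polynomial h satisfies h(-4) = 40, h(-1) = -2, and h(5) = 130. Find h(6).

180

Write h(x) = ax^2 + bx + c. Substituting each data point gives a linear system:
  16a - 4b + c = 40
  a - b + c = -2
  25a + 5b + c = 130
Solving the system yields a = 4, b = 6, c = 0.
So h(x) = 4x^2 + 6x.
Then h(6) = 180.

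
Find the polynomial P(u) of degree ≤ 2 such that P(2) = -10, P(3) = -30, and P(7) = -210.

Using the Lagrange interpolation formula with nodes 2, 3, 7:
  L_0(u) = (u - 3)(u - 7) / 5
  L_1(u) = (u - 2)(u - 7) / -4
  L_2(u) = (u - 2)(u - 3) / 20
Then P(u) = -10·L_0(u) - 30·L_1(u) - 210·L_2(u).
Expanding and collecting terms gives P(u) = -5u^2 + 5u.
Check: P(2) = -10. ✓

P(u) = -5u^2 + 5u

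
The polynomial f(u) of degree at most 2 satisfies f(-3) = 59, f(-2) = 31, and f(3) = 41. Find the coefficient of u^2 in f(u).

5

Write f(u) = au^2 + bu + c. Substituting each data point gives a linear system:
  9a - 3b + c = 59
  4a - 2b + c = 31
  9a + 3b + c = 41
Solving the system yields a = 5, b = -3, c = 5.
So f(u) = 5u² - 3u + 5.
The leading coefficient is 5.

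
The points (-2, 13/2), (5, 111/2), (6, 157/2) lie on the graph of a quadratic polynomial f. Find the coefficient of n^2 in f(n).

2

Write f(n) = an^2 + bn + c. Substituting each data point gives a linear system:
  4a - 2b + c = 13/2
  25a + 5b + c = 111/2
  36a + 6b + c = 157/2
Solving the system yields a = 2, b = 1, c = 1/2.
So f(n) = 2n² + n + 1/2.
The leading coefficient is 2.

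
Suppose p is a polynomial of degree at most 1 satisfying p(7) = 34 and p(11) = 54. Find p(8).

39

Using the Lagrange interpolation formula with nodes 7, 11:
  L_0(t) = (t - 11) / -4
  L_1(t) = (t - 7) / 4
Then p(t) = 34·L_0(t) + 54·L_1(t).
Expanding and collecting terms gives p(t) = 5t - 1.
Evaluating at t = 8: p(8) = 39.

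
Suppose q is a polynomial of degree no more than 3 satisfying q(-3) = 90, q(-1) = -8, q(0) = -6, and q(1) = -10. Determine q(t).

Write q(t) = at^3 + bt^2 + ct + d. Substituting each data point gives a linear system:
  -27a + 9b - 3c + d = 90
  -a + b - c + d = -8
  d = -6
  a + b + c + d = -10
Solving the system yields a = -5, b = -3, c = 4, d = -6.
So q(t) = -5t³ - 3t² + 4t - 6.
Check: q(-3) = 90. ✓

q(t) = -5t^3 - 3t^2 + 4t - 6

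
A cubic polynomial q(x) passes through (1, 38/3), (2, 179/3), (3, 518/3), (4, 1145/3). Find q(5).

2150/3

Write q(x) = ax^3 + bx^2 + cx + d. Substituting each data point gives a linear system:
  a + b + c + d = 38/3
  8a + 4b + 2c + d = 179/3
  27a + 9b + 3c + d = 518/3
  64a + 16b + 4c + d = 1145/3
Solving the system yields a = 5, b = 3, c = 3, d = 5/3.
So q(x) = 5x³ + 3x² + 3x + 5/3.
Then q(5) = 2150/3.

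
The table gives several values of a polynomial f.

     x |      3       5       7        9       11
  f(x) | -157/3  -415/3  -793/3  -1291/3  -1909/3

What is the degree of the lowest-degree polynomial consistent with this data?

Forward differences of the values at x = 3, 5, 7, 9, 11:
  f  : -157/3  -415/3  -793/3  -1291/3  -1909/3
  Δ  : -86  -126  -166  -206
  Δ^2: -40  -40  -40
  Δ^3: 0  0
  Δ^4: 0
The second differences are constant (-40) and nonzero, while all higher differences vanish, so the minimal degree is 2.

2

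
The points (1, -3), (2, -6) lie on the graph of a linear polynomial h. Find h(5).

Using the Lagrange interpolation formula with nodes 1, 2:
  L_0(t) = (t - 2) / -1
  L_1(t) = (t - 1) / 1
Then h(t) = -3·L_0(t) - 6·L_1(t).
Expanding and collecting terms gives h(t) = -3t.
Evaluating at t = 5: h(5) = -15.

-15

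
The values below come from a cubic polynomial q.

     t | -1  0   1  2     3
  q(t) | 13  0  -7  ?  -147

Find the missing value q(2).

-44

The 4 known points determine the degree-3 polynomial uniquely.
Write q(t) = at^3 + bt^2 + ct + d. Substituting each data point gives a linear system:
  -a + b - c + d = 13
  d = 0
  a + b + c + d = -7
  27a + 9b + 3c + d = -147
Solving the system yields a = -6, b = 3, c = -4, d = 0.
So q(t) = -6t³ + 3t² - 4t.
Then q(2) = -44.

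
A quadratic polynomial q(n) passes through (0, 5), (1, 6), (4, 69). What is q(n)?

Write q(n) = an^2 + bn + c. Substituting each data point gives a linear system:
  c = 5
  a + b + c = 6
  16a + 4b + c = 69
Solving the system yields a = 5, b = -4, c = 5.
So q(n) = 5n^2 - 4n + 5.
Check: q(4) = 69. ✓

q(n) = 5n^2 - 4n + 5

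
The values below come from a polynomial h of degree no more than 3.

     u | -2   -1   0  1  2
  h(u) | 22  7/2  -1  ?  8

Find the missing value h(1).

The 4 known points determine the degree-3 polynomial uniquely.
Write h(u) = au^3 + bu^2 + cu + d. Substituting each data point gives a linear system:
  -8a + 4b - 2c + d = 22
  -a + b - c + d = 7/2
  d = -1
  8a + 4b + 2c + d = 8
Solving the system yields a = -1, b = 4, c = 1/2, d = -1.
So h(u) = -u³ + 4u² + (1/2)u - 1.
Then h(1) = 5/2.

5/2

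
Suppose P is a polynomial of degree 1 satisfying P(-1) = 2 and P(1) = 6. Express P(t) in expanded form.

P(t) = 2t + 4

Write P(t) = at + b. Substituting each data point gives a linear system:
  -a + b = 2
  a + b = 6
Solving the system yields a = 2, b = 4.
So P(t) = 2t + 4.
Check: P(1) = 6. ✓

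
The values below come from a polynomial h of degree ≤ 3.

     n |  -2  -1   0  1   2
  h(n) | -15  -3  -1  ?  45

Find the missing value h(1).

9

The 4 known points determine the degree-3 polynomial uniquely.
Write h(n) = an^3 + bn^2 + cn + d. Substituting each data point gives a linear system:
  -8a + 4b - 2c + d = -15
  -a + b - c + d = -3
  d = -1
  8a + 4b + 2c + d = 45
Solving the system yields a = 3, b = 4, c = 3, d = -1.
So h(n) = 3n^3 + 4n^2 + 3n - 1.
Then h(1) = 9.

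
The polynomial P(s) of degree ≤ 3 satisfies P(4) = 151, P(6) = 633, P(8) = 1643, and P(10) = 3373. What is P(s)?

Write P(s) = as^3 + bs^2 + cs + d. Substituting each data point gives a linear system:
  64a + 16b + 4c + d = 151
  216a + 36b + 6c + d = 633
  512a + 64b + 8c + d = 1643
  1000a + 100b + 10c + d = 3373
Solving the system yields a = 4, b = -6, c = -3, d = 3.
So P(s) = 4s^3 - 6s^2 - 3s + 3.
Check: P(10) = 3373. ✓

P(s) = 4s^3 - 6s^2 - 3s + 3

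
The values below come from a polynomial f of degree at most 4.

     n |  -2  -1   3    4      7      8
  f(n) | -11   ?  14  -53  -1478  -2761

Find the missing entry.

The 5 known points determine the degree-4 polynomial uniquely.
Write f(n) = an^4 + bn^3 + cn^2 + dn + e. Substituting each data point gives a linear system:
  16a - 8b + 4c - 2d + e = -11
  81a + 27b + 9c + 3d + e = 14
  256a + 64b + 16c + 4d + e = -53
  2401a + 343b + 49c + 7d + e = -1478
  4096a + 512b + 64c + 8d + e = -2761
Solving the system yields a = -1, b = 2, c = 5, d = -1, e = -1.
So f(n) = -n^4 + 2n^3 + 5n^2 - n - 1.
Then f(-1) = 2.

2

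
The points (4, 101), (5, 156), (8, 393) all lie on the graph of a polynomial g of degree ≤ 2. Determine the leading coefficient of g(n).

Write g(n) = an^2 + bn + c. Substituting each data point gives a linear system:
  16a + 4b + c = 101
  25a + 5b + c = 156
  64a + 8b + c = 393
Solving the system yields a = 6, b = 1, c = 1.
So g(n) = 6n^2 + n + 1.
The leading coefficient is 6.

6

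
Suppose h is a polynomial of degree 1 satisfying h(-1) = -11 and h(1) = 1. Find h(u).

h(u) = 6u - 5

Using the Lagrange interpolation formula with nodes -1, 1:
  L_0(u) = (u - 1) / -2
  L_1(u) = (u + 1) / 2
Then h(u) = -11·L_0(u) + 1·L_1(u).
Expanding and collecting terms gives h(u) = 6u - 5.
Check: h(-1) = -11. ✓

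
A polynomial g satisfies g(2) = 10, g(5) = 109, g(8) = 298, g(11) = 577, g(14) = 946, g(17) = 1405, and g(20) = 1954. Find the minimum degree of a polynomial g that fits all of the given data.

2

Forward differences of the values at t = 2, 5, 8, 11, 14, 17, 20:
  g  : 10  109  298  577  946  1405  1954
  Δ  : 99  189  279  369  459  549
  Δ^2: 90  90  90  90  90
  Δ^3: 0  0  0  0
  Δ^4: 0  0  0
  Δ^5: 0  0
  Δ^6: 0
The second differences are constant (90) and nonzero, while all higher differences vanish, so the minimal degree is 2.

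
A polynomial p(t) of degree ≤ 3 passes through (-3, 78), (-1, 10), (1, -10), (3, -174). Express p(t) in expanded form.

Write p(t) = at^3 + bt^2 + ct + d. Substituting each data point gives a linear system:
  -27a + 9b - 3c + d = 78
  -a + b - c + d = 10
  a + b + c + d = -10
  27a + 9b + 3c + d = -174
Solving the system yields a = -4, b = -6, c = -6, d = 6.
So p(t) = -4t^3 - 6t^2 - 6t + 6.
Check: p(-3) = 78. ✓

p(t) = -4t^3 - 6t^2 - 6t + 6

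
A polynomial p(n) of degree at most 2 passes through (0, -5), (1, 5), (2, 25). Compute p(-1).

-5

Forward differences of the values at n = 0, 1, 2:
  p  : -5  5  25
  Δ  : 10  20
  Δ^2: 10
The second differences are constant, confirming degree 2.
Interpolating (Newton forward form) and evaluating at n = -1 gives p(-1) = -5.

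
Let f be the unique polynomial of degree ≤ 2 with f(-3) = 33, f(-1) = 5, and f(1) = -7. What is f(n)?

Using the Lagrange interpolation formula with nodes -3, -1, 1:
  L_0(n) = (n + 1)(n - 1) / 8
  L_1(n) = (n + 3)(n - 1) / -4
  L_2(n) = (n + 3)(n + 1) / 8
Then f(n) = 33·L_0(n) + 5·L_1(n) - 7·L_2(n).
Expanding and collecting terms gives f(n) = 2n^2 - 6n - 3.
Check: f(1) = -7. ✓

f(n) = 2n^2 - 6n - 3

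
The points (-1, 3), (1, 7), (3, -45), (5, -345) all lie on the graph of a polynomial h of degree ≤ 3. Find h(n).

Using the Lagrange interpolation formula with nodes -1, 1, 3, 5:
  L_0(n) = (n - 1)(n - 3)(n - 5) / -48
  L_1(n) = (n + 1)(n - 3)(n - 5) / 16
  L_2(n) = (n + 1)(n - 1)(n - 5) / -16
  L_3(n) = (n + 1)(n - 1)(n - 3) / 48
Then h(n) = 3·L_0(n) + 7·L_1(n) - 45·L_2(n) - 345·L_3(n).
Expanding and collecting terms gives h(n) = -4n³ + 5n² + 6n.
Check: h(1) = 7. ✓

h(n) = -4n^3 + 5n^2 + 6n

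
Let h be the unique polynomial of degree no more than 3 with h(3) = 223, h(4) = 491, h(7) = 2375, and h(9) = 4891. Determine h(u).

h(u) = 6u^3 + 6u^2 + 4u - 5

Write h(u) = au^3 + bu^2 + cu + d. Substituting each data point gives a linear system:
  27a + 9b + 3c + d = 223
  64a + 16b + 4c + d = 491
  343a + 49b + 7c + d = 2375
  729a + 81b + 9c + d = 4891
Solving the system yields a = 6, b = 6, c = 4, d = -5.
So h(u) = 6u^3 + 6u^2 + 4u - 5.
Check: h(9) = 4891. ✓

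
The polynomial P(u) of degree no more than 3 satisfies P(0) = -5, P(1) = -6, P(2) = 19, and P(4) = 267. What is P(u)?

P(u) = 5u^3 - 2u^2 - 4u - 5

Write P(u) = au^3 + bu^2 + cu + d. Substituting each data point gives a linear system:
  d = -5
  a + b + c + d = -6
  8a + 4b + 2c + d = 19
  64a + 16b + 4c + d = 267
Solving the system yields a = 5, b = -2, c = -4, d = -5.
So P(u) = 5u³ - 2u² - 4u - 5.
Check: P(0) = -5. ✓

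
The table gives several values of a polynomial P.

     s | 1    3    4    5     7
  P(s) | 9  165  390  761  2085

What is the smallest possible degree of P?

Divided differences on the nodes 1, 3, 4, 5, 7:
  order 0: 9  165  390  761  2085
  order 1: 78  225  371  662
  order 2: 49  73  97
  order 3: 6  6
  order 4: 0
The order-3 divided differences are all 6 (nonzero) and every higher order vanishes, so the data lies on a polynomial of degree exactly 3.

3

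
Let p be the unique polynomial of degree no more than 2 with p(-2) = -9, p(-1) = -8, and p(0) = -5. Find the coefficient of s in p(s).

4

Write p(s) = as^2 + bs + c. Substituting each data point gives a linear system:
  4a - 2b + c = -9
  a - b + c = -8
  c = -5
Solving the system yields a = 1, b = 4, c = -5.
So p(s) = s^2 + 4s - 5.
The coefficient of s is 4.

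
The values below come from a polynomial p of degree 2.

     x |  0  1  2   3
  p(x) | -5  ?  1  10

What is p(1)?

On equispaced nodes a degree-2 polynomial has vanishing third forward difference, so
  - p(0) + 3·p(1) - 3·p(2) + p(3) = 0.
Substituting the known values and solving for p(1):
  3·p(1) = -12
  p(1) = -4.

-4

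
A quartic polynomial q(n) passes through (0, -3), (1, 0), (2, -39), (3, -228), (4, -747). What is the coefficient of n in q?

Write q(n) = an^4 + bn^3 + cn^2 + dn + e. Substituting each data point gives a linear system:
  e = -3
  a + b + c + d + e = 0
  16a + 8b + 4c + 2d + e = -39
  81a + 27b + 9c + 3d + e = -228
  256a + 64b + 16c + 4d + e = -747
Solving the system yields a = -3, b = 0, c = 0, d = 6, e = -3.
So q(n) = -3n^4 + 6n - 3.
The coefficient of n is 6.

6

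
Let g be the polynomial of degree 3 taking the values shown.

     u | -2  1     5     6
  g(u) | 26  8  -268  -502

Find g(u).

Write g(u) = au^3 + bu^2 + cu + d. Substituting each data point gives a linear system:
  -8a + 4b - 2c + d = 26
  a + b + c + d = 8
  125a + 25b + 5c + d = -268
  216a + 36b + 6c + d = -502
Solving the system yields a = -3, b = 3, c = 6, d = 2.
So g(u) = -3u^3 + 3u^2 + 6u + 2.
Check: g(1) = 8. ✓

g(u) = -3u^3 + 3u^2 + 6u + 2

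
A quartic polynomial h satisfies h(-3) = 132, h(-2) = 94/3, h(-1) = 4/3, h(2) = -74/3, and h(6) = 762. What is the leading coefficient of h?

Write h(n) = an^4 + bn^3 + cn^2 + dn + e. Substituting each data point gives a linear system:
  81a - 27b + 9c - 3d + e = 132
  16a - 8b + 4c - 2d + e = 94/3
  a - b + c - d + e = 4/3
  16a + 8b + 4c + 2d + e = -74/3
  1296a + 216b + 36c + 6d + e = 762
Solving the system yields a = 1, b = -2, c = -5/3, d = -6, e = -6.
So h(n) = n^4 - 2n^3 - (5/3)n^2 - 6n - 6.
The leading coefficient is 1.

1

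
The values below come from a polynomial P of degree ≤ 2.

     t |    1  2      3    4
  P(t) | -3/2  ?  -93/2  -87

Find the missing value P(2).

On equispaced nodes a degree-2 polynomial has vanishing third forward difference, so
  - P(1) + 3·P(2) - 3·P(3) + P(4) = 0.
Substituting the known values and solving for P(2):
  3·P(2) = -54
  P(2) = -18.

-18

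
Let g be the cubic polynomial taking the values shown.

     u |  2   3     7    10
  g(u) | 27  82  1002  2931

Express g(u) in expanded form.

g(u) = 3u^3 - u^2 + 3u + 1

Write g(u) = au^3 + bu^2 + cu + d. Substituting each data point gives a linear system:
  8a + 4b + 2c + d = 27
  27a + 9b + 3c + d = 82
  343a + 49b + 7c + d = 1002
  1000a + 100b + 10c + d = 2931
Solving the system yields a = 3, b = -1, c = 3, d = 1.
So g(u) = 3u^3 - u^2 + 3u + 1.
Check: g(7) = 1002. ✓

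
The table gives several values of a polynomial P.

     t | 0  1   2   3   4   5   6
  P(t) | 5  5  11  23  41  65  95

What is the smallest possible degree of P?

Forward differences of the values at t = 0, 1, 2, 3, 4, 5, 6:
  P  : 5  5  11  23  41  65  95
  Δ  : 0  6  12  18  24  30
  Δ^2: 6  6  6  6  6
  Δ^3: 0  0  0  0
  Δ^4: 0  0  0
  Δ^5: 0  0
  Δ^6: 0
The second differences are constant (6) and nonzero, while all higher differences vanish, so the minimal degree is 2.

2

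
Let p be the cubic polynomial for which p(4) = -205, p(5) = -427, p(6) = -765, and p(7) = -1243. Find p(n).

Write p(n) = an^3 + bn^2 + cn + d. Substituting each data point gives a linear system:
  64a + 16b + 4c + d = -205
  125a + 25b + 5c + d = -427
  216a + 36b + 6c + d = -765
  343a + 49b + 7c + d = -1243
Solving the system yields a = -4, b = 2, c = 4, d = 3.
So p(n) = -4n^3 + 2n^2 + 4n + 3.
Check: p(5) = -427. ✓

p(n) = -4n^3 + 2n^2 + 4n + 3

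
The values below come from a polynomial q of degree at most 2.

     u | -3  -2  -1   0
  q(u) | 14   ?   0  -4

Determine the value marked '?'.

On equispaced nodes a degree-2 polynomial has vanishing third forward difference, so
  - q(-3) + 3·q(-2) - 3·q(-1) + q(0) = 0.
Substituting the known values and solving for q(-2):
  3·q(-2) = 18
  q(-2) = 6.

6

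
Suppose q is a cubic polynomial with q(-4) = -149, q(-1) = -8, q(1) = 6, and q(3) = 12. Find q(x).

q(x) = x^3 - 4x^2 + 6x + 3

Write q(x) = ax^3 + bx^2 + cx + d. Substituting each data point gives a linear system:
  -64a + 16b - 4c + d = -149
  -a + b - c + d = -8
  a + b + c + d = 6
  27a + 9b + 3c + d = 12
Solving the system yields a = 1, b = -4, c = 6, d = 3.
So q(x) = x^3 - 4x^2 + 6x + 3.
Check: q(-1) = -8. ✓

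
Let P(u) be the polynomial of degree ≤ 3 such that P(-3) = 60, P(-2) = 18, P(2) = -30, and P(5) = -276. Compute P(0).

-6

Using the Lagrange interpolation formula with nodes -3, -2, 2, 5:
  L_0(u) = (u + 2)(u - 2)(u - 5) / -40
  L_1(u) = (u + 3)(u - 2)(u - 5) / 28
  L_2(u) = (u + 3)(u + 2)(u - 5) / -60
  L_3(u) = (u + 3)(u + 2)(u - 2) / 168
Then P(u) = 60·L_0(u) + 18·L_1(u) - 30·L_2(u) - 276·L_3(u).
Expanding and collecting terms gives P(u) = -2u^3 - 4u - 6.
Evaluating at u = 0: P(0) = -6.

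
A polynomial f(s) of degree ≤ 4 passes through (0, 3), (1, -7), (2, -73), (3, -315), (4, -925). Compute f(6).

-4377

Write f(s) = as^4 + bs^3 + cs^2 + ds + e. Substituting each data point gives a linear system:
  e = 3
  a + b + c + d + e = -7
  16a + 8b + 4c + 2d + e = -73
  81a + 27b + 9c + 3d + e = -315
  256a + 64b + 16c + 4d + e = -925
Solving the system yields a = -3, b = -2, c = -1, d = -4, e = 3.
So f(s) = -3s^4 - 2s^3 - s^2 - 4s + 3.
Then f(6) = -4377.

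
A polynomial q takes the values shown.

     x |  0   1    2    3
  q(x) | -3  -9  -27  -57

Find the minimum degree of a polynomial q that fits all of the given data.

2

Forward differences of the values at x = 0, 1, 2, 3:
  q  : -3  -9  -27  -57
  Δ  : -6  -18  -30
  Δ^2: -12  -12
  Δ^3: 0
The second differences are constant (-12) and nonzero, while all higher differences vanish, so the minimal degree is 2.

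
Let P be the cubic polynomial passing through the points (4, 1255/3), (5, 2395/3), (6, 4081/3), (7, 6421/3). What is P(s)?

P(s) = 6s^3 + s^2 + 5s - 5/3

Write P(s) = as^3 + bs^2 + cs + d. Substituting each data point gives a linear system:
  64a + 16b + 4c + d = 1255/3
  125a + 25b + 5c + d = 2395/3
  216a + 36b + 6c + d = 4081/3
  343a + 49b + 7c + d = 6421/3
Solving the system yields a = 6, b = 1, c = 5, d = -5/3.
So P(s) = 6s^3 + s^2 + 5s - 5/3.
Check: P(5) = 2395/3. ✓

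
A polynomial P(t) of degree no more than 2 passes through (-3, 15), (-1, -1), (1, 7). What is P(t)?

P(t) = 3t^2 + 4t

Using the Lagrange interpolation formula with nodes -3, -1, 1:
  L_0(t) = (t + 1)(t - 1) / 8
  L_1(t) = (t + 3)(t - 1) / -4
  L_2(t) = (t + 3)(t + 1) / 8
Then P(t) = 15·L_0(t) - 1·L_1(t) + 7·L_2(t).
Expanding and collecting terms gives P(t) = 3t^2 + 4t.
Check: P(-3) = 15. ✓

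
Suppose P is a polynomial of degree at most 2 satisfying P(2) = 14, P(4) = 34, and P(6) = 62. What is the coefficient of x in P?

Write P(x) = ax^2 + bx + c. Substituting each data point gives a linear system:
  4a + 2b + c = 14
  16a + 4b + c = 34
  36a + 6b + c = 62
Solving the system yields a = 1, b = 4, c = 2.
So P(x) = x² + 4x + 2.
The coefficient of x is 4.

4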